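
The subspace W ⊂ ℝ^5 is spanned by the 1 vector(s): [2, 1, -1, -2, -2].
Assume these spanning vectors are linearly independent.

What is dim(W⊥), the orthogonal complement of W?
dim(W⊥) = 4

For any subspace W of ℝ^n, dim(W) + dim(W⊥) = n (the whole-space dimension).
Here the given 1 vectors are linearly independent, so dim(W) = 1.
Thus dim(W⊥) = n - dim(W) = 5 - 1 = 4.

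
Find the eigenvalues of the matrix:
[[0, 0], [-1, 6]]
λ = 0 and λ = 6

Characteristic equation: det(A - λI) = 0
λ² - (trace)λ + (det) = 0
λ² - (6)λ + (0) = 0
λ² - 6λ + 0 = 0
Solving: λ = 0, 6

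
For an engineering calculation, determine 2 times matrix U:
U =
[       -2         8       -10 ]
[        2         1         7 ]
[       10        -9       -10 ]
2U =
[       -4        16       -20 ]
[        4         2        14 ]
[       20       -18       -20 ]

Scalar multiplication is elementwise: (2U)[i][j] = 2 * U[i][j].
  (2U)[0][0] = 2 * (-2) = -4
  (2U)[0][1] = 2 * (8) = 16
  (2U)[0][2] = 2 * (-10) = -20
  (2U)[1][0] = 2 * (2) = 4
  (2U)[1][1] = 2 * (1) = 2
  (2U)[1][2] = 2 * (7) = 14
  (2U)[2][0] = 2 * (10) = 20
  (2U)[2][1] = 2 * (-9) = -18
  (2U)[2][2] = 2 * (-10) = -20
2U =
[       -4        16       -20 ]
[        4         2        14 ]
[       20       -18       -20 ]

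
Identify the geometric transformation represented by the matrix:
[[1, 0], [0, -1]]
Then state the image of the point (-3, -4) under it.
reflection across the x-axis; image of (-3, -4) is (-3, 4)

This is a symmetric orthogonal matrix with determinant -1, which characterizes a reflection in ℝ².
The matrix [[1, 0], [0, -1]] represents: reflection across the x-axis.
Applying it to (-3, -4): [1·-3 + 0·-4, 0·-3 + -1·-4] = (-3, 4).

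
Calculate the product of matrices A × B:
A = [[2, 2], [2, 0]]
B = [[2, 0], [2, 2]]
[[8, 4], [4, 0]]

Matrix multiplication:
C[0][0] = 2×2 + 2×2 = 8
C[0][1] = 2×0 + 2×2 = 4
C[1][0] = 2×2 + 0×2 = 4
C[1][1] = 2×0 + 0×2 = 0
Result: [[8, 4], [4, 0]]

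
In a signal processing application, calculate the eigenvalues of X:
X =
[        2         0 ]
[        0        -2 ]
λ = -2, 2

Solve det(X - λI) = 0. For a 2×2 matrix the characteristic equation is λ² - (trace)λ + det = 0.
trace(X) = a + d = 2 - 2 = 0.
det(X) = a*d - b*c = (2)*(-2) - (0)*(0) = -4 - 0 = -4.
Characteristic equation: λ² - (0)λ + (-4) = 0.
Discriminant = (0)² - 4*(-4) = 0 + 16 = 16.
λ = (0 ± √16) / 2 = (0 ± 4) / 2 = -2, 2.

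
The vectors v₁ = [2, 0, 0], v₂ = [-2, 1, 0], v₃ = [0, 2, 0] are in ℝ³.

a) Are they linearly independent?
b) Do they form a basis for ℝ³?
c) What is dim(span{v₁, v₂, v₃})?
Not independent, not a basis, dim(span) = 2

Check whether v₃ can be written as a linear combination of v₁ and v₂.
v₃ = (2)·v₁ + (2)·v₂ = [0, 2, 0], so the three vectors are linearly dependent.
Thus they do not form a basis for ℝ³, and dim(span{v₁, v₂, v₃}) = 2 (spanned by v₁ and v₂).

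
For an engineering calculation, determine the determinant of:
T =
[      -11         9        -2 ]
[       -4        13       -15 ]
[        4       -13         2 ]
det(T) = 1391

Expand along row 0 (cofactor expansion): det(T) = a*(e*i - f*h) - b*(d*i - f*g) + c*(d*h - e*g), where the 3×3 is [[a, b, c], [d, e, f], [g, h, i]].
Minor M_00 = (13)*(2) - (-15)*(-13) = 26 - 195 = -169.
Minor M_01 = (-4)*(2) - (-15)*(4) = -8 + 60 = 52.
Minor M_02 = (-4)*(-13) - (13)*(4) = 52 - 52 = 0.
det(T) = (-11)*(-169) - (9)*(52) + (-2)*(0) = 1859 - 468 + 0 = 1391.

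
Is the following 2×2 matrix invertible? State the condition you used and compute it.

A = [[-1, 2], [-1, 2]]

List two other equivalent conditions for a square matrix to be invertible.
No, not invertible; det(A) = 0 (two rows are equal, so the rows are linearly dependent). Equivalent conditions (failing for this A): rank(A) < 2; Ax = 0 has non-trivial solutions; 0 is an eigenvalue; the columns are linearly dependent.

To check invertibility, compute det(A).
In this matrix, row 0 and the last row are identical, so one row is a scalar multiple of another and the rows are linearly dependent.
A matrix with linearly dependent rows has det = 0 and is not invertible.
Equivalent failed conditions:
- rank(A) < 2.
- Ax = 0 has non-trivial solutions.
- 0 is an eigenvalue.
- The columns are linearly dependent.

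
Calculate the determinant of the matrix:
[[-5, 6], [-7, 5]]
17

For a 2×2 matrix [[a, b], [c, d]], det = ad - bc
det = (-5)(5) - (6)(-7) = -25 - -42 = 17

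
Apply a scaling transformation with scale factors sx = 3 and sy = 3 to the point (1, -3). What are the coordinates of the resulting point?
(3, -9)

Scaling matrix:
[[3, 0], [0, 3]]
Result: (1 × 3, -3 × 3) = (3, -9)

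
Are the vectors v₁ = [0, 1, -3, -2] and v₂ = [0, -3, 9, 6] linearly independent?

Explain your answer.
No, linearly dependent (v₂ = -3·v₁)

Check whether there is a scalar k with v₂ = k·v₁.
Comparing components, k = -3 satisfies -3·[0, 1, -3, -2] = [0, -3, 9, 6].
Since v₂ is a scalar multiple of v₁, the two vectors are linearly dependent.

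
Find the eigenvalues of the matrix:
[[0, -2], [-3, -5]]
λ = -6 and λ = 1

Characteristic equation: det(A - λI) = 0
λ² - (trace)λ + (det) = 0
λ² - (-5)λ + (-6) = 0
λ² + 5λ - 6 = 0
Solving: λ = -6, 1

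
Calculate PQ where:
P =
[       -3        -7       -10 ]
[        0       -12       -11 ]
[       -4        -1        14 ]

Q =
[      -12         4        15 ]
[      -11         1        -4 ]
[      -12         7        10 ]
PQ =
[      233       -89      -117 ]
[      264       -89       -62 ]
[     -109        81        84 ]

Matrix multiplication: (PQ)[i][j] = sum over k of P[i][k] * Q[k][j].
  (PQ)[0][0] = (-3)*(-12) + (-7)*(-11) + (-10)*(-12) = 233
  (PQ)[0][1] = (-3)*(4) + (-7)*(1) + (-10)*(7) = -89
  (PQ)[0][2] = (-3)*(15) + (-7)*(-4) + (-10)*(10) = -117
  (PQ)[1][0] = (0)*(-12) + (-12)*(-11) + (-11)*(-12) = 264
  (PQ)[1][1] = (0)*(4) + (-12)*(1) + (-11)*(7) = -89
  (PQ)[1][2] = (0)*(15) + (-12)*(-4) + (-11)*(10) = -62
  (PQ)[2][0] = (-4)*(-12) + (-1)*(-11) + (14)*(-12) = -109
  (PQ)[2][1] = (-4)*(4) + (-1)*(1) + (14)*(7) = 81
  (PQ)[2][2] = (-4)*(15) + (-1)*(-4) + (14)*(10) = 84
PQ =
[      233       -89      -117 ]
[      264       -89       -62 ]
[     -109        81        84 ]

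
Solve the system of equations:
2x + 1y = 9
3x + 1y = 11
x = 2, y = 5

Use elimination (row reduction):
Equation 1: 2x + 1y = 9.
Equation 2: 3x + 1y = 11.
Multiply Eq1 by 3 and Eq2 by 2: 6x + 3y = 27;  6x + 2y = 22.
Subtract: (-1)y = -5, so y = 5.
Back-substitute into Eq1: 2x + 1*(5) = 9, so x = 2.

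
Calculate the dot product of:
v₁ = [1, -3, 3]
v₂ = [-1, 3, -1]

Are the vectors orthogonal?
-13, No

The dot product is the sum of products of corresponding components.
v₁·v₂ = (1)*(-1) + (-3)*(3) + (3)*(-1) = -1 - 9 - 3 = -13.
Two vectors are orthogonal iff their dot product is 0; here the dot product is -13, so the vectors are not orthogonal.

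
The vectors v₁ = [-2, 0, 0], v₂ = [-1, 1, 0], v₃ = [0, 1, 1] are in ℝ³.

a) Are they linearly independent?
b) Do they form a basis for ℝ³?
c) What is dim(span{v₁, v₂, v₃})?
Yes independent, yes basis, dim = 3

Stack v₁, v₂, v₃ as rows of a 3×3 matrix.
[[-2, 0, 0]; [-1, 1, 0]; [0, 1, 1]] is already lower triangular with nonzero diagonal entries (-2, 1, 1), so its determinant is the product of the diagonal entries, det = (-2)·(1)·(1) = -2 ≠ 0, and the rows are linearly independent.
Three linearly independent vectors in ℝ³ form a basis for ℝ³, so dim(span{v₁,v₂,v₃}) = 3.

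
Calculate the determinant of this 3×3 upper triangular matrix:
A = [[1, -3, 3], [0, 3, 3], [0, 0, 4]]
12

The determinant of a triangular matrix is the product of its diagonal entries (the off-diagonal entries above the diagonal do not affect it).
det(A) = (1) * (3) * (4) = 12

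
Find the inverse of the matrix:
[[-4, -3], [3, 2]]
[[2, 3], [-3, -4]]

For [[a,b],[c,d]], inverse = (1/det)·[[d,-b],[-c,a]]
det = -4·2 - -3·3 = 1
Inverse = (1/1)·[[2, 3], [-3, -4]]
        = [[2, 3], [-3, -4]]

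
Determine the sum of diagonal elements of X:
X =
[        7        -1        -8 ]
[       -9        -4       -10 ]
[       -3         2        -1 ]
tr(X) = 7 - 4 - 1 = 2

The trace of a square matrix is the sum of its diagonal entries.
Diagonal entries of X: X[0][0] = 7, X[1][1] = -4, X[2][2] = -1.
tr(X) = 7 - 4 - 1 = 2.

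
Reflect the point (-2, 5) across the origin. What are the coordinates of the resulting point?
(2, -5)

Reflection across origin: (-2, 5) → (2, -5)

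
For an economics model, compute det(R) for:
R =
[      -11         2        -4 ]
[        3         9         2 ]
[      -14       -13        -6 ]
det(R) = -60

Expand along row 0 (cofactor expansion): det(R) = a*(e*i - f*h) - b*(d*i - f*g) + c*(d*h - e*g), where the 3×3 is [[a, b, c], [d, e, f], [g, h, i]].
Minor M_00 = (9)*(-6) - (2)*(-13) = -54 + 26 = -28.
Minor M_01 = (3)*(-6) - (2)*(-14) = -18 + 28 = 10.
Minor M_02 = (3)*(-13) - (9)*(-14) = -39 + 126 = 87.
det(R) = (-11)*(-28) - (2)*(10) + (-4)*(87) = 308 - 20 - 348 = -60.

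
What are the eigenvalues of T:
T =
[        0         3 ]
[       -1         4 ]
λ = 1, 3

Solve det(T - λI) = 0. For a 2×2 matrix the characteristic equation is λ² - (trace)λ + det = 0.
trace(T) = a + d = 0 + 4 = 4.
det(T) = a*d - b*c = (0)*(4) - (3)*(-1) = 0 + 3 = 3.
Characteristic equation: λ² - (4)λ + (3) = 0.
Discriminant = (4)² - 4*(3) = 16 - 12 = 4.
λ = (4 ± √4) / 2 = (4 ± 2) / 2 = 1, 3.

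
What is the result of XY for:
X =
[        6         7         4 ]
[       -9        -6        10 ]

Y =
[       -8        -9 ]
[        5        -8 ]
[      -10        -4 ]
XY =
[      -53      -126 ]
[      -58        89 ]

Matrix multiplication: (XY)[i][j] = sum over k of X[i][k] * Y[k][j].
  (XY)[0][0] = (6)*(-8) + (7)*(5) + (4)*(-10) = -53
  (XY)[0][1] = (6)*(-9) + (7)*(-8) + (4)*(-4) = -126
  (XY)[1][0] = (-9)*(-8) + (-6)*(5) + (10)*(-10) = -58
  (XY)[1][1] = (-9)*(-9) + (-6)*(-8) + (10)*(-4) = 89
XY =
[      -53      -126 ]
[      -58        89 ]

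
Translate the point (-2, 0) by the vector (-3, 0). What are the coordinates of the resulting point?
(-5, 0)

Translation by (-3, 0):
x' = -2 + -3 = -5
y' = 0 + 0 = 0
Homogeneous matrix: [[1, 0, -3], [0, 1, 0], [0, 0, 1]]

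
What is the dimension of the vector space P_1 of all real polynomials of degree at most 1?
Dimension = 2

A polynomial of degree at most 1 can be written as a₀ + a₁x, with 2 free coefficients a₀, a₁.
The set {1, x} is a basis: it spans P_1 (every such polynomial is a linear combination of these) and is linearly independent (a polynomial is zero iff all its coefficients are zero).
Therefore dim(P_1) = 1 + 1 = 2.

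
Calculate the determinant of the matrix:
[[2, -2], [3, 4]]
14

For a 2×2 matrix [[a, b], [c, d]], det = ad - bc
det = (2)(4) - (-2)(3) = 8 - -6 = 14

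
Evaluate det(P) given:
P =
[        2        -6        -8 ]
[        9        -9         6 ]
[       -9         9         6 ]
det(P) = 432

Expand along row 0 (cofactor expansion): det(P) = a*(e*i - f*h) - b*(d*i - f*g) + c*(d*h - e*g), where the 3×3 is [[a, b, c], [d, e, f], [g, h, i]].
Minor M_00 = (-9)*(6) - (6)*(9) = -54 - 54 = -108.
Minor M_01 = (9)*(6) - (6)*(-9) = 54 + 54 = 108.
Minor M_02 = (9)*(9) - (-9)*(-9) = 81 - 81 = 0.
det(P) = (2)*(-108) - (-6)*(108) + (-8)*(0) = -216 + 648 + 0 = 432.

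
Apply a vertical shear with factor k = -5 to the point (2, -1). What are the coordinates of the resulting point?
(2, -11)

Shear matrix for vertical shear with factor k = -5:
[[1, 0], [-5, 1]]
Result: (2, -1) → (2, -11)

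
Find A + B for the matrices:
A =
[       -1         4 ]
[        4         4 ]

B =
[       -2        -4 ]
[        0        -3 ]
A + B =
[       -3         0 ]
[        4         1 ]

Matrix addition is elementwise: (A+B)[i][j] = A[i][j] + B[i][j].
  (A+B)[0][0] = (-1) + (-2) = -3
  (A+B)[0][1] = (4) + (-4) = 0
  (A+B)[1][0] = (4) + (0) = 4
  (A+B)[1][1] = (4) + (-3) = 1
A + B =
[       -3         0 ]
[        4         1 ]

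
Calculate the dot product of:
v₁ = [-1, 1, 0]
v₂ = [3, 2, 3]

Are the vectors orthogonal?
-1, No

The dot product is the sum of products of corresponding components.
v₁·v₂ = (-1)*(3) + (1)*(2) + (0)*(3) = -3 + 2 + 0 = -1.
Two vectors are orthogonal iff their dot product is 0; here the dot product is -1, so the vectors are not orthogonal.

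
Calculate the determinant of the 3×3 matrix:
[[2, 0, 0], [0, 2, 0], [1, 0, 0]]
0

Expansion along first row:
det = 2·det([[2,0],[0,0]]) - 0·det([[0,0],[1,0]]) + 0·det([[0,2],[1,0]])
    = 2·(2·0 - 0·0) - 0·(0·0 - 0·1) + 0·(0·0 - 2·1)
    = 2·0 - 0·0 + 0·-2
    = 0 + 0 + 0 = 0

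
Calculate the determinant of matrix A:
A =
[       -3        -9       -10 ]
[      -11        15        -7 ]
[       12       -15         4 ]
det(A) = 645

Expand along row 0 (cofactor expansion): det(A) = a*(e*i - f*h) - b*(d*i - f*g) + c*(d*h - e*g), where the 3×3 is [[a, b, c], [d, e, f], [g, h, i]].
Minor M_00 = (15)*(4) - (-7)*(-15) = 60 - 105 = -45.
Minor M_01 = (-11)*(4) - (-7)*(12) = -44 + 84 = 40.
Minor M_02 = (-11)*(-15) - (15)*(12) = 165 - 180 = -15.
det(A) = (-3)*(-45) - (-9)*(40) + (-10)*(-15) = 135 + 360 + 150 = 645.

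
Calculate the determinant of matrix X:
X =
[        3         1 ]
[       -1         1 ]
det(X) = 4

For a 2×2 matrix [[a, b], [c, d]], det = a*d - b*c.
det(X) = (3)*(1) - (1)*(-1) = 3 + 1 = 4.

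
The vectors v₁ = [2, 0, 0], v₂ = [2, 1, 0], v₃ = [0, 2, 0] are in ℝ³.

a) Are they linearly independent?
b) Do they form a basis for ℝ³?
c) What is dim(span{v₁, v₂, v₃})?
Not independent, not a basis, dim(span) = 2

Check whether v₃ can be written as a linear combination of v₁ and v₂.
v₃ = (-2)·v₁ + (2)·v₂ = [0, 2, 0], so the three vectors are linearly dependent.
Thus they do not form a basis for ℝ³, and dim(span{v₁, v₂, v₃}) = 2 (spanned by v₁ and v₂).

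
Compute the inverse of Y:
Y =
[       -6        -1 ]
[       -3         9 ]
det(Y) = -57
Y⁻¹ =
[    -3/19     -1/57 ]
[    -1/19      2/19 ]

For a 2×2 matrix Y = [[a, b], [c, d]] with det(Y) ≠ 0, Y⁻¹ = (1/det(Y)) * [[d, -b], [-c, a]].
det(Y) = (-6)*(9) - (-1)*(-3) = -54 - 3 = -57.
Y⁻¹ = (1/-57) * [[9, 1], [3, -6]].
Dividing each entry by -57 and reducing:
Y⁻¹ =
[    -3/19     -1/57 ]
[    -1/19      2/19 ]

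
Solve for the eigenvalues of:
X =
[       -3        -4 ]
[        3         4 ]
λ = 0, 1

Solve det(X - λI) = 0. For a 2×2 matrix the characteristic equation is λ² - (trace)λ + det = 0.
trace(X) = a + d = -3 + 4 = 1.
det(X) = a*d - b*c = (-3)*(4) - (-4)*(3) = -12 + 12 = 0.
Characteristic equation: λ² - (1)λ + (0) = 0.
Discriminant = (1)² - 4*(0) = 1 - 0 = 1.
λ = (1 ± √1) / 2 = (1 ± 1) / 2 = 0, 1.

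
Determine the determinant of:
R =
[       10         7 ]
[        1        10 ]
det(R) = 93

For a 2×2 matrix [[a, b], [c, d]], det = a*d - b*c.
det(R) = (10)*(10) - (7)*(1) = 100 - 7 = 93.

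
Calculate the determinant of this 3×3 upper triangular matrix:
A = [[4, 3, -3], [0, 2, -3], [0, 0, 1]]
8

The determinant of a triangular matrix is the product of its diagonal entries (the off-diagonal entries above the diagonal do not affect it).
det(A) = (4) * (2) * (1) = 8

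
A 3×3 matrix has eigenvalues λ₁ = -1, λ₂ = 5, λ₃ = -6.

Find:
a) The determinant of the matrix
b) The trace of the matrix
det = 30, trace = -2

Two standard eigenvalue identities:
- det(A) equals the product of the eigenvalues (counted with multiplicity).
- trace(A) equals the sum of the eigenvalues.
det(A) = (-1)*(5)*(-6) = 30.
trace(A) = -1 + 5 - 6 = -2.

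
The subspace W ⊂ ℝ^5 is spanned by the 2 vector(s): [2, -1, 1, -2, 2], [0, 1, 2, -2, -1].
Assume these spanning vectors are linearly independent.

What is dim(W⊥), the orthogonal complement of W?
dim(W⊥) = 3

For any subspace W of ℝ^n, dim(W) + dim(W⊥) = n (the whole-space dimension).
Here the given 2 vectors are linearly independent, so dim(W) = 2.
Thus dim(W⊥) = n - dim(W) = 5 - 2 = 3.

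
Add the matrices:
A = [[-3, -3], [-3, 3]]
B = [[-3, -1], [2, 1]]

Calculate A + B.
[[-6, -4], [-1, 4]]

Add corresponding elements:
(-3)+(-3)=-6
(-3)+(-1)=-4
(-3)+(2)=-1
(3)+(1)=4
A + B = [[-6, -4], [-1, 4]]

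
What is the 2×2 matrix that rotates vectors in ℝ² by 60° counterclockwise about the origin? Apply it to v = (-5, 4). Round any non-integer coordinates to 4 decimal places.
R = [[1/2, -√3/2], [√3/2, 1/2]]; R·v = (-5.9641, -2.3301)

A counterclockwise rotation by angle θ in ℝ² has matrix R(θ) = [[cos θ, -sin θ], [sin θ, cos θ]].
For θ = 60°: cos θ = 1/2, sin θ = √3/2.
R(60°) = [[1/2, -√3/2], [√3/2, 1/2]].
R·v = [1/2·-5 + (-√3/2)·4, √3/2·-5 + 1/2·4] = (-5.9641, -2.3301).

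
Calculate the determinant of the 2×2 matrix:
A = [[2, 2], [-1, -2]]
-2

For A = [[a, b], [c, d]], det(A) = a*d - b*c.
det(A) = (2)*(-2) - (2)*(-1) = -4 - -2 = -2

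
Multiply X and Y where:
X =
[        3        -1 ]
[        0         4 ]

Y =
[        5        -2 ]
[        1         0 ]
XY =
[       14        -6 ]
[        4         0 ]

Matrix multiplication: (XY)[i][j] = sum over k of X[i][k] * Y[k][j].
  (XY)[0][0] = (3)*(5) + (-1)*(1) = 14
  (XY)[0][1] = (3)*(-2) + (-1)*(0) = -6
  (XY)[1][0] = (0)*(5) + (4)*(1) = 4
  (XY)[1][1] = (0)*(-2) + (4)*(0) = 0
XY =
[       14        -6 ]
[        4         0 ]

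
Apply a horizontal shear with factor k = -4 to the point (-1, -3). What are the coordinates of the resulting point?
(11, -3)

Shear matrix for horizontal shear with factor k = -4:
[[1, -4], [0, 1]]
Result: (-1, -3) → (11, -3)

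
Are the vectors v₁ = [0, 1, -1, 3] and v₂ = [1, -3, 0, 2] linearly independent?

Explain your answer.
Yes, linearly independent

Two vectors are linearly dependent iff one is a scalar multiple of the other.
No single scalar k satisfies v₂ = k·v₁ (the ratios of corresponding entries disagree), so v₁ and v₂ are linearly independent.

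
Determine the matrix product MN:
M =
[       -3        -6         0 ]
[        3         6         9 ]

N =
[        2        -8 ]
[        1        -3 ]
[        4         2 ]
MN =
[      -12        42 ]
[       48       -24 ]

Matrix multiplication: (MN)[i][j] = sum over k of M[i][k] * N[k][j].
  (MN)[0][0] = (-3)*(2) + (-6)*(1) + (0)*(4) = -12
  (MN)[0][1] = (-3)*(-8) + (-6)*(-3) + (0)*(2) = 42
  (MN)[1][0] = (3)*(2) + (6)*(1) + (9)*(4) = 48
  (MN)[1][1] = (3)*(-8) + (6)*(-3) + (9)*(2) = -24
MN =
[      -12        42 ]
[       48       -24 ]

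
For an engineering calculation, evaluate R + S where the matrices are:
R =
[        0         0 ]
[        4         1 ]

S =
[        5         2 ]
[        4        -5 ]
R + S =
[        5         2 ]
[        8        -4 ]

Matrix addition is elementwise: (R+S)[i][j] = R[i][j] + S[i][j].
  (R+S)[0][0] = (0) + (5) = 5
  (R+S)[0][1] = (0) + (2) = 2
  (R+S)[1][0] = (4) + (4) = 8
  (R+S)[1][1] = (1) + (-5) = -4
R + S =
[        5         2 ]
[        8        -4 ]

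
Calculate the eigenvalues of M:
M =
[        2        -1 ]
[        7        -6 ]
λ = -5, 1

Solve det(M - λI) = 0. For a 2×2 matrix the characteristic equation is λ² - (trace)λ + det = 0.
trace(M) = a + d = 2 - 6 = -4.
det(M) = a*d - b*c = (2)*(-6) - (-1)*(7) = -12 + 7 = -5.
Characteristic equation: λ² - (-4)λ + (-5) = 0.
Discriminant = (-4)² - 4*(-5) = 16 + 20 = 36.
λ = (-4 ± √36) / 2 = (-4 ± 6) / 2 = -5, 1.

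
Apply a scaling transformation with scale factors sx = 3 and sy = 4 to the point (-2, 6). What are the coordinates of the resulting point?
(-6, 24)

Scaling matrix:
[[3, 0], [0, 4]]
Result: (-2 × 3, 6 × 4) = (-6, 24)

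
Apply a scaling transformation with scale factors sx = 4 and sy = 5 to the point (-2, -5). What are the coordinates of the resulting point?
(-8, -25)

Scaling matrix:
[[4, 0], [0, 5]]
Result: (-2 × 4, -5 × 5) = (-8, -25)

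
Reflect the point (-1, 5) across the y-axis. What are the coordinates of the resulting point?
(1, 5)

Reflection across y-axis: (-1, 5) → (1, 5)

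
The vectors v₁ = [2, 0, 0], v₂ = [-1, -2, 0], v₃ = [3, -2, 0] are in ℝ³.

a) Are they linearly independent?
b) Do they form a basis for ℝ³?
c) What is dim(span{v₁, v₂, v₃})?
Not independent, not a basis, dim(span) = 2

Check whether v₃ can be written as a linear combination of v₁ and v₂.
v₃ = (2)·v₁ + (1)·v₂ = [3, -2, 0], so the three vectors are linearly dependent.
Thus they do not form a basis for ℝ³, and dim(span{v₁, v₂, v₃}) = 2 (spanned by v₁ and v₂).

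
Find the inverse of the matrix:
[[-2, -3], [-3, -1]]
[[1/7, -3/7], [-3/7, 2/7]]

For [[a,b],[c,d]], inverse = (1/det)·[[d,-b],[-c,a]]
det = -2·-1 - -3·-3 = -7
Inverse = (1/-7)·[[-1, 3], [3, -2]]
        = [[1/7, -3/7], [-3/7, 2/7]]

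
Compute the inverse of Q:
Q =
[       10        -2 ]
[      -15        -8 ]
det(Q) = -110
Q⁻¹ =
[     4/55     -1/55 ]
[    -3/22     -1/11 ]

For a 2×2 matrix Q = [[a, b], [c, d]] with det(Q) ≠ 0, Q⁻¹ = (1/det(Q)) * [[d, -b], [-c, a]].
det(Q) = (10)*(-8) - (-2)*(-15) = -80 - 30 = -110.
Q⁻¹ = (1/-110) * [[-8, 2], [15, 10]].
Dividing each entry by -110 and reducing:
Q⁻¹ =
[     4/55     -1/55 ]
[    -3/22     -1/11 ]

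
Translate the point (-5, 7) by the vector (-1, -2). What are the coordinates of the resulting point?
(-6, 5)

Translation by (-1, -2):
x' = -5 + -1 = -6
y' = 7 + -2 = 5
Homogeneous matrix: [[1, 0, -1], [0, 1, -2], [0, 0, 1]]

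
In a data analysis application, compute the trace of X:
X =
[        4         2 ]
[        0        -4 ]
tr(X) = 4 - 4 = 0

The trace of a square matrix is the sum of its diagonal entries.
Diagonal entries of X: X[0][0] = 4, X[1][1] = -4.
tr(X) = 4 - 4 = 0.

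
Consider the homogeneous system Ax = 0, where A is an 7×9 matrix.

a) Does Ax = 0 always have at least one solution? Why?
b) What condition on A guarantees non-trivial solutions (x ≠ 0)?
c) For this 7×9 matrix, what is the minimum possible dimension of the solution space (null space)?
a) Yes, x = 0 is always a solution. b) When A has linearly dependent columns (rank < n). c) Minimum nullity = 2.

a) x = 0 satisfies A·0 = 0, so the zero vector is always a solution.
b) Non-trivial solutions exist iff the columns of A are linearly dependent, equivalently rank(A) < n (the number of columns).
c) By rank-nullity, rank(A) + nullity(A) = n = 9. Since A has only 7 rows, rank(A) ≤ 7, so nullity(A) ≥ 9 - 7 = 2.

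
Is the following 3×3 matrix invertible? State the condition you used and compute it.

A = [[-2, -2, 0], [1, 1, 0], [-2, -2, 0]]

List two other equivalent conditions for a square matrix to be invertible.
No, not invertible; det(A) = 0 (two rows are equal, so the rows are linearly dependent). Equivalent conditions (failing for this A): rank(A) < 3; Ax = 0 has non-trivial solutions; 0 is an eigenvalue; the columns are linearly dependent.

To check invertibility, compute det(A).
In this matrix, row 0 and the last row are identical, so one row is a scalar multiple of another and the rows are linearly dependent.
A matrix with linearly dependent rows has det = 0 and is not invertible.
Equivalent failed conditions:
- rank(A) < 3.
- Ax = 0 has non-trivial solutions.
- 0 is an eigenvalue.
- The columns are linearly dependent.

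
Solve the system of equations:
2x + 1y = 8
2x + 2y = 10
x = 3, y = 2

Use elimination (row reduction):
Equation 1: 2x + 1y = 8.
Equation 2: 2x + 2y = 10.
Multiply Eq1 by 2 and Eq2 by 2: 4x + 2y = 16;  4x + 4y = 20.
Subtract: (2)y = 4, so y = 2.
Back-substitute into Eq1: 2x + 1*(2) = 8, so x = 3.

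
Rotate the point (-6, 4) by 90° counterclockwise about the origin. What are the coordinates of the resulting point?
(-4, -6)

Rotation matrix R(θ) = [[cos θ, -sin θ], [sin θ, cos θ]]; for θ = 90°:
R = [[0, -1], [1, 0]]
Result: R × [-6, 4]ᵀ = [0·-6 + (-1)·4, 1·-6 + (0)·4]ᵀ = (-4, -6)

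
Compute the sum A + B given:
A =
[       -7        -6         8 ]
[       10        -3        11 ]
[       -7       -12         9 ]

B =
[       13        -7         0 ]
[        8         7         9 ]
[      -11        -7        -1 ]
A + B =
[        6       -13         8 ]
[       18         4        20 ]
[      -18       -19         8 ]

Matrix addition is elementwise: (A+B)[i][j] = A[i][j] + B[i][j].
  (A+B)[0][0] = (-7) + (13) = 6
  (A+B)[0][1] = (-6) + (-7) = -13
  (A+B)[0][2] = (8) + (0) = 8
  (A+B)[1][0] = (10) + (8) = 18
  (A+B)[1][1] = (-3) + (7) = 4
  (A+B)[1][2] = (11) + (9) = 20
  (A+B)[2][0] = (-7) + (-11) = -18
  (A+B)[2][1] = (-12) + (-7) = -19
  (A+B)[2][2] = (9) + (-1) = 8
A + B =
[        6       -13         8 ]
[       18         4        20 ]
[      -18       -19         8 ]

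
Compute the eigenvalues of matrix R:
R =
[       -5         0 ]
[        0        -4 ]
λ = -5, -4

Solve det(R - λI) = 0. For a 2×2 matrix the characteristic equation is λ² - (trace)λ + det = 0.
trace(R) = a + d = -5 - 4 = -9.
det(R) = a*d - b*c = (-5)*(-4) - (0)*(0) = 20 - 0 = 20.
Characteristic equation: λ² - (-9)λ + (20) = 0.
Discriminant = (-9)² - 4*(20) = 81 - 80 = 1.
λ = (-9 ± √1) / 2 = (-9 ± 1) / 2 = -5, -4.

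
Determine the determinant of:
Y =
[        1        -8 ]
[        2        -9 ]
det(Y) = 7

For a 2×2 matrix [[a, b], [c, d]], det = a*d - b*c.
det(Y) = (1)*(-9) - (-8)*(2) = -9 + 16 = 7.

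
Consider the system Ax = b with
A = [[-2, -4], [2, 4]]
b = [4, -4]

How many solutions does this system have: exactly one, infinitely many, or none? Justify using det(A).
Infinitely many solutions

det(A) = (-2)*(4) - (-4)*(2) = 0, so A is singular (column 2 is 2 times column 1).
b = [4, -4] = -2 * column 1 of A, so b lies in the column space of A.
A singular matrix whose right-hand side is in its column space gives a 1-parameter family of solutions — infinitely many.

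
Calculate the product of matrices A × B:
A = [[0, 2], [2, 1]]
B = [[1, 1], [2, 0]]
[[4, 0], [4, 2]]

Matrix multiplication:
C[0][0] = 0×1 + 2×2 = 4
C[0][1] = 0×1 + 2×0 = 0
C[1][0] = 2×1 + 1×2 = 4
C[1][1] = 2×1 + 1×0 = 2
Result: [[4, 0], [4, 2]]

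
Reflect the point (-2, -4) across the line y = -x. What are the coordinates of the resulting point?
(4, 2)

Reflection across line y = -x: (-2, -4) → (4, 2)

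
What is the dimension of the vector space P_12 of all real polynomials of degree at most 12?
Dimension = 13

A polynomial of degree at most 12 can be written as a₀ + a₁x + a₂x² + … + a_12x^12, with 13 free coefficients a₀, …, a_12.
The set {1, x, x², …, x^12} is a basis: it spans P_12 (every such polynomial is a linear combination of these) and is linearly independent (a polynomial is zero iff all its coefficients are zero).
Therefore dim(P_12) = 12 + 1 = 13.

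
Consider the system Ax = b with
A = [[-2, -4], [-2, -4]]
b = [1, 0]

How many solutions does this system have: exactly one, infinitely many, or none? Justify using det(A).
No solution

det(A) = (-2)*(-4) - (-4)*(-2) = 0, so A is singular.
The column space of A is span(column 1) = span([-2, -2]).
b = [1, 0] is not a scalar multiple of column 1, so b ∉ column space and the system is inconsistent — no solution.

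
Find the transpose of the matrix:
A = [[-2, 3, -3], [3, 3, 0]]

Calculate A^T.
[[-2, 3], [3, 3], [-3, 0]]

The transpose sends entry (i,j) to (j,i); rows become columns.
Row 0 of A: [-2, 3, -3] -> column 0 of A^T.
Row 1 of A: [3, 3, 0] -> column 1 of A^T.
A^T = [[-2, 3], [3, 3], [-3, 0]]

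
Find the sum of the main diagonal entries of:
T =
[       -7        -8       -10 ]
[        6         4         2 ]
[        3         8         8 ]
tr(T) = -7 + 4 + 8 = 5

The trace of a square matrix is the sum of its diagonal entries.
Diagonal entries of T: T[0][0] = -7, T[1][1] = 4, T[2][2] = 8.
tr(T) = -7 + 4 + 8 = 5.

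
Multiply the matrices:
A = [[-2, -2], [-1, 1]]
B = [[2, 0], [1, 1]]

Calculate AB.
[[-6, -2], [-1, 1]]

Each entry (i,j) of AB = sum over k of A[i][k]*B[k][j].
(AB)[0][0] = (-2)*(2) + (-2)*(1) = -6
(AB)[0][1] = (-2)*(0) + (-2)*(1) = -2
(AB)[1][0] = (-1)*(2) + (1)*(1) = -1
(AB)[1][1] = (-1)*(0) + (1)*(1) = 1
AB = [[-6, -2], [-1, 1]]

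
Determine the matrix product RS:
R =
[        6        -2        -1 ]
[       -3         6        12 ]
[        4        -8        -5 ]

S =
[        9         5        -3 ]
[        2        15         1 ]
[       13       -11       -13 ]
RS =
[       37        11        -7 ]
[      141       -57      -141 ]
[      -45       -45        45 ]

Matrix multiplication: (RS)[i][j] = sum over k of R[i][k] * S[k][j].
  (RS)[0][0] = (6)*(9) + (-2)*(2) + (-1)*(13) = 37
  (RS)[0][1] = (6)*(5) + (-2)*(15) + (-1)*(-11) = 11
  (RS)[0][2] = (6)*(-3) + (-2)*(1) + (-1)*(-13) = -7
  (RS)[1][0] = (-3)*(9) + (6)*(2) + (12)*(13) = 141
  (RS)[1][1] = (-3)*(5) + (6)*(15) + (12)*(-11) = -57
  (RS)[1][2] = (-3)*(-3) + (6)*(1) + (12)*(-13) = -141
  (RS)[2][0] = (4)*(9) + (-8)*(2) + (-5)*(13) = -45
  (RS)[2][1] = (4)*(5) + (-8)*(15) + (-5)*(-11) = -45
  (RS)[2][2] = (4)*(-3) + (-8)*(1) + (-5)*(-13) = 45
RS =
[       37        11        -7 ]
[      141       -57      -141 ]
[      -45       -45        45 ]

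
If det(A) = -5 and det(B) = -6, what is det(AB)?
30

Use the multiplicative property of determinants: det(AB) = det(A)*det(B).
det(AB) = (-5)*(-6) = 30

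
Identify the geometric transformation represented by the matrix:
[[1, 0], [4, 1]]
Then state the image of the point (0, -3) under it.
vertical shear with factor 4; image of (0, -3) is (0, -3)

The matrix [[1, 0], [k, 1]] sends (x, y) to (x, 4x + y), leaving the x-coordinate fixed: a vertical shear.
The matrix [[1, 0], [4, 1]] represents: vertical shear with factor 4.
Applying it to (0, -3): [1·0 + 0·-3, 4·0 + 1·-3] = (0, -3).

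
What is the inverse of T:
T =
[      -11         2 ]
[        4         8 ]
det(T) = -96
T⁻¹ =
[    -1/12      1/48 ]
[     1/24     11/96 ]

For a 2×2 matrix T = [[a, b], [c, d]] with det(T) ≠ 0, T⁻¹ = (1/det(T)) * [[d, -b], [-c, a]].
det(T) = (-11)*(8) - (2)*(4) = -88 - 8 = -96.
T⁻¹ = (1/-96) * [[8, -2], [-4, -11]].
Dividing each entry by -96 and reducing:
T⁻¹ =
[    -1/12      1/48 ]
[     1/24     11/96 ]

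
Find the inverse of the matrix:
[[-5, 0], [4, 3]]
[[-1/5, 0], [4/15, 1/3]]

For [[a,b],[c,d]], inverse = (1/det)·[[d,-b],[-c,a]]
det = -5·3 - 0·4 = -15
Inverse = (1/-15)·[[3, 0], [-4, -5]]
        = [[-1/5, 0], [4/15, 1/3]]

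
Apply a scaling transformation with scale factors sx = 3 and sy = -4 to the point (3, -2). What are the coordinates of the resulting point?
(9, 8)

Scaling matrix:
[[3, 0], [0, -4]]
Result: (3 × 3, -2 × -4) = (9, 8)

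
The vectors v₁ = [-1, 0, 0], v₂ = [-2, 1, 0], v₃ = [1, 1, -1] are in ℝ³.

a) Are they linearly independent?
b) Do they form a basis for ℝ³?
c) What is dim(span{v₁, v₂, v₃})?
Yes independent, yes basis, dim = 3

Stack v₁, v₂, v₃ as rows of a 3×3 matrix.
[[-1, 0, 0]; [-2, 1, 0]; [1, 1, -1]] is already lower triangular with nonzero diagonal entries (-1, 1, -1), so its determinant is the product of the diagonal entries, det = (-1)·(1)·(-1) = 1 ≠ 0, and the rows are linearly independent.
Three linearly independent vectors in ℝ³ form a basis for ℝ³, so dim(span{v₁,v₂,v₃}) = 3.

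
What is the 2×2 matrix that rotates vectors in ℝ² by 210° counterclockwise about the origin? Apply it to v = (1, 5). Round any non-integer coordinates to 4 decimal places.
R = [[-√3/2, 1/2], [-1/2, -√3/2]]; R·v = (1.6340, -4.8301)

A counterclockwise rotation by angle θ in ℝ² has matrix R(θ) = [[cos θ, -sin θ], [sin θ, cos θ]].
For θ = 210°: cos θ = -√3/2, sin θ = -1/2.
R(210°) = [[-√3/2, 1/2], [-1/2, -√3/2]].
R·v = [-√3/2·1 + (1/2)·5, -1/2·1 + -√3/2·5] = (1.6340, -4.8301).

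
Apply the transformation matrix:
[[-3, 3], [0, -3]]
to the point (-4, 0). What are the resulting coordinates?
(12, 0)

Matrix multiplication:
[[-3, 3], [0, -3]] × [-4, 0]ᵀ
= [-3×-4 + 3×0, 0×-4 + -3×0]ᵀ
= [12.0000, 0.0000]ᵀ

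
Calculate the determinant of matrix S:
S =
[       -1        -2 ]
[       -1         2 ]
det(S) = -4

For a 2×2 matrix [[a, b], [c, d]], det = a*d - b*c.
det(S) = (-1)*(2) - (-2)*(-1) = -2 - 2 = -4.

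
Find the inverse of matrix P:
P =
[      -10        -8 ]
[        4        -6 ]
det(P) = 92
P⁻¹ =
[    -3/46      2/23 ]
[    -1/23     -5/46 ]

For a 2×2 matrix P = [[a, b], [c, d]] with det(P) ≠ 0, P⁻¹ = (1/det(P)) * [[d, -b], [-c, a]].
det(P) = (-10)*(-6) - (-8)*(4) = 60 + 32 = 92.
P⁻¹ = (1/92) * [[-6, 8], [-4, -10]].
Dividing each entry by 92 and reducing:
P⁻¹ =
[    -3/46      2/23 ]
[    -1/23     -5/46 ]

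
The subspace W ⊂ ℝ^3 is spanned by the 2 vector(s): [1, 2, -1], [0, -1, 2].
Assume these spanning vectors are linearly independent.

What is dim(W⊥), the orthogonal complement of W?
dim(W⊥) = 1

For any subspace W of ℝ^n, dim(W) + dim(W⊥) = n (the whole-space dimension).
Here the given 2 vectors are linearly independent, so dim(W) = 2.
Thus dim(W⊥) = n - dim(W) = 3 - 2 = 1.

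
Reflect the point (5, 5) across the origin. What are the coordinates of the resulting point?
(-5, -5)

Reflection across origin: (5, 5) → (-5, -5)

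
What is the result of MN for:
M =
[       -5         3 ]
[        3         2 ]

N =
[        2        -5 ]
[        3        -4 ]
MN =
[       -1        13 ]
[       12       -23 ]

Matrix multiplication: (MN)[i][j] = sum over k of M[i][k] * N[k][j].
  (MN)[0][0] = (-5)*(2) + (3)*(3) = -1
  (MN)[0][1] = (-5)*(-5) + (3)*(-4) = 13
  (MN)[1][0] = (3)*(2) + (2)*(3) = 12
  (MN)[1][1] = (3)*(-5) + (2)*(-4) = -23
MN =
[       -1        13 ]
[       12       -23 ]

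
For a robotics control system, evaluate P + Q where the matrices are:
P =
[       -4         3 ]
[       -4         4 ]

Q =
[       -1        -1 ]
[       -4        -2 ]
P + Q =
[       -5         2 ]
[       -8         2 ]

Matrix addition is elementwise: (P+Q)[i][j] = P[i][j] + Q[i][j].
  (P+Q)[0][0] = (-4) + (-1) = -5
  (P+Q)[0][1] = (3) + (-1) = 2
  (P+Q)[1][0] = (-4) + (-4) = -8
  (P+Q)[1][1] = (4) + (-2) = 2
P + Q =
[       -5         2 ]
[       -8         2 ]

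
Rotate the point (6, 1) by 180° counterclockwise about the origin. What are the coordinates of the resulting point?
(-6, -1)

Rotation matrix R(θ) = [[cos θ, -sin θ], [sin θ, cos θ]]; for θ = 180°:
R = [[-1, 0], [0, -1]]
Result: R × [6, 1]ᵀ = [-1·6 + (0)·1, 0·6 + (-1)·1]ᵀ = (-6, -1)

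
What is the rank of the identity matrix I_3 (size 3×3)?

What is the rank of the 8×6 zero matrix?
rank(I_3) = 3, rank(0) = 0

The identity I_3 has 3 columns that are the standard basis vectors e_1, …, e_3. These are linearly independent, so all 3 columns are pivots and rank(I_3) = 3.
The 8×6 zero matrix has every entry zero, so every row is the zero row and there are no pivots; rank(0) = 0.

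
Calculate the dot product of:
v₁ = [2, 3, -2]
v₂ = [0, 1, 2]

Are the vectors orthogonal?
-1, No

The dot product is the sum of products of corresponding components.
v₁·v₂ = (2)*(0) + (3)*(1) + (-2)*(2) = 0 + 3 - 4 = -1.
Two vectors are orthogonal iff their dot product is 0; here the dot product is -1, so the vectors are not orthogonal.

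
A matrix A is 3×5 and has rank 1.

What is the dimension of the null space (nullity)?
4

The rank-nullity theorem for an m×n matrix states:
rank(A) + nullity(A) = n (the number of columns).
Here n = 5 and rank(A) = 1, so nullity(A) = 5 - 1 = 4.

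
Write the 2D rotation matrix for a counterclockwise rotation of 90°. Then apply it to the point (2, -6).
R = [[0, -1], [1, 0]]; R·(2, -6) = (6, 2)

Rotation matrix formula: R(θ) = [[cos θ, -sin θ], [sin θ, cos θ]]
For θ = 90°:
cos(90°) = 0
sin(90°) = 1
R = [[0, -1], [1, 0]]
Apply to (2, -6): [0·2 + (-1)·-6, 1·2 + 0·-6] = (6, 2)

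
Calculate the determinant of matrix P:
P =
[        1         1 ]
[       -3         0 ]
det(P) = 3

For a 2×2 matrix [[a, b], [c, d]], det = a*d - b*c.
det(P) = (1)*(0) - (1)*(-3) = 0 + 3 = 3.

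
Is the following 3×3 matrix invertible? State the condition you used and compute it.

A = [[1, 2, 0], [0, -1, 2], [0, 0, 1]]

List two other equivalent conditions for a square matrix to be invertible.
Yes, invertible; det(A) = -1 ≠ 0. Equivalent conditions: rank(A) = 3; Ax = 0 has only the trivial solution; 0 is not an eigenvalue; the columns of A are linearly independent.

To check invertibility, compute det(A).
The given matrix is triangular, so det(A) equals the product of its diagonal entries = -1 ≠ 0.
Since det(A) ≠ 0, A is invertible.
Equivalent conditions for a square matrix A to be invertible:
- rank(A) = 3 (full rank).
- The homogeneous system Ax = 0 has only the trivial solution x = 0.
- 0 is not an eigenvalue of A.
- The columns (equivalently rows) of A are linearly independent.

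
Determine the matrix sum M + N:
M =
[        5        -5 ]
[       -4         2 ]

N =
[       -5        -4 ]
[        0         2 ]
M + N =
[        0        -9 ]
[       -4         4 ]

Matrix addition is elementwise: (M+N)[i][j] = M[i][j] + N[i][j].
  (M+N)[0][0] = (5) + (-5) = 0
  (M+N)[0][1] = (-5) + (-4) = -9
  (M+N)[1][0] = (-4) + (0) = -4
  (M+N)[1][1] = (2) + (2) = 4
M + N =
[        0        -9 ]
[       -4         4 ]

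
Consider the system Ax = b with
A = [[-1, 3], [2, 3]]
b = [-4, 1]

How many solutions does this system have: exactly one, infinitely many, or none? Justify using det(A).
Exactly one solution

Compute det(A) = (-1)*(3) - (3)*(2) = -9.
Because det(A) ≠ 0, A is invertible and Ax = b has a unique solution for every b (here x = A⁻¹ b).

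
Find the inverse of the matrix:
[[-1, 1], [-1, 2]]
[[-2, 1], [-1, 1]]

For [[a,b],[c,d]], inverse = (1/det)·[[d,-b],[-c,a]]
det = -1·2 - 1·-1 = -1
Inverse = (1/-1)·[[2, -1], [1, -1]]
        = [[-2, 1], [-1, 1]]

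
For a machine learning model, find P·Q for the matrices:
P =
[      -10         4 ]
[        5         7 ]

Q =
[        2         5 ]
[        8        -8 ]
PQ =
[       12       -82 ]
[       66       -31 ]

Matrix multiplication: (PQ)[i][j] = sum over k of P[i][k] * Q[k][j].
  (PQ)[0][0] = (-10)*(2) + (4)*(8) = 12
  (PQ)[0][1] = (-10)*(5) + (4)*(-8) = -82
  (PQ)[1][0] = (5)*(2) + (7)*(8) = 66
  (PQ)[1][1] = (5)*(5) + (7)*(-8) = -31
PQ =
[       12       -82 ]
[       66       -31 ]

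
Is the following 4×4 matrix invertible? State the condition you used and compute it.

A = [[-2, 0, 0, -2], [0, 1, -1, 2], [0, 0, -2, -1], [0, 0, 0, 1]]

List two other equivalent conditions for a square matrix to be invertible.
Yes, invertible; det(A) = 4 ≠ 0. Equivalent conditions: rank(A) = 4; Ax = 0 has only the trivial solution; 0 is not an eigenvalue; the columns of A are linearly independent.

To check invertibility, compute det(A).
The given matrix is triangular, so det(A) equals the product of its diagonal entries = 4 ≠ 0.
Since det(A) ≠ 0, A is invertible.
Equivalent conditions for a square matrix A to be invertible:
- rank(A) = 4 (full rank).
- The homogeneous system Ax = 0 has only the trivial solution x = 0.
- 0 is not an eigenvalue of A.
- The columns (equivalently rows) of A are linearly independent.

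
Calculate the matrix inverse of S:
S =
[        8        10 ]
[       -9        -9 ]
det(S) = 18
S⁻¹ =
[     -1/2      -5/9 ]
[      1/2       4/9 ]

For a 2×2 matrix S = [[a, b], [c, d]] with det(S) ≠ 0, S⁻¹ = (1/det(S)) * [[d, -b], [-c, a]].
det(S) = (8)*(-9) - (10)*(-9) = -72 + 90 = 18.
S⁻¹ = (1/18) * [[-9, -10], [9, 8]].
Dividing each entry by 18 and reducing:
S⁻¹ =
[     -1/2      -5/9 ]
[      1/2       4/9 ]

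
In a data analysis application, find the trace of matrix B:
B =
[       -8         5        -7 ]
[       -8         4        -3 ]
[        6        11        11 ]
tr(B) = -8 + 4 + 11 = 7

The trace of a square matrix is the sum of its diagonal entries.
Diagonal entries of B: B[0][0] = -8, B[1][1] = 4, B[2][2] = 11.
tr(B) = -8 + 4 + 11 = 7.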